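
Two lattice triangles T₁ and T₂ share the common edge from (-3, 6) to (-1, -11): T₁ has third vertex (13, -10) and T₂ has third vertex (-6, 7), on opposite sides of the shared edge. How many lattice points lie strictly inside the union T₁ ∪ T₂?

136

The union is the simple quadrilateral with vertices (-3, 6), (13, -10), (-1, -11), (-6, 7) in order.
The shoelace formula gives twice the area as |((-3)·(-10) − 13·6) + (13·(-11) − (-1)·(-10)) + ((-1)·7 − (-6)·(-11)) + ((-6)·6 − (-3)·7)| = 289, so the area is 144.5.
Along each edge there are gcd(|Δx|,|Δy|)+1 lattice points, so counting each shared vertex once the boundary has gcd(16,16) + gcd(14,1) + gcd(5,18) + gcd(3,1) = 16+1+1+1 = 19.
By Pick's theorem I = A − B/2 + 1 = 144.5 − 19/2 + 1 = 136.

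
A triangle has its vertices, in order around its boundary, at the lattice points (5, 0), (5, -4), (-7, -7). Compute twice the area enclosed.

48

Using the shoelace formula, 2A = |(5·(-4) − 5·0) + (5·(-7) − (-7)·(-4)) + ((-7)·0 − 5·(-7))| = 48, so the area is 24.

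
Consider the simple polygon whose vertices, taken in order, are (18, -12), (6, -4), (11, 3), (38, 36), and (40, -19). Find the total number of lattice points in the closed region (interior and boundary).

The shoelace formula gives twice the area as |[18·(-4) − 6·(-12)] + [6·3 − 11·(-4)] + [11·36 − 38·3] + [38·(-19) − 40·36] + [40·(-12) − 18·(-19)]| = 1956, so the area is 978.
Along each edge there are gcd(|Δx|,|Δy|)+1 lattice points, so counting each shared vertex once the boundary has gcd(12,8) + gcd(5,7) + gcd(27,33) + gcd(2,55) + gcd(22,7) = 4+1+3+1+1 = 10.
Pick's theorem gives I = A − B/2 + 1 = 978 − 10/2 + 1 = 974, so the closed region contains I + B = 974 + 10 = 984 lattice points.

984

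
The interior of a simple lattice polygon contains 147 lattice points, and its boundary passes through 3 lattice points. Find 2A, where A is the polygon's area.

By Pick's theorem, A = I + B/2 − 1 = 147 + 3/2 − 1 = 295/2.
Hence 2A = 295.

295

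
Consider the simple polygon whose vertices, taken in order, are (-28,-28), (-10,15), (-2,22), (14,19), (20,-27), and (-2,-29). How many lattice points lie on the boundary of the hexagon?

8

The number of boundary lattice points is Σ gcd(|Δx|,|Δy|) = gcd(18,43) + gcd(8,7) + gcd(16,3) + gcd(6,46) + gcd(22,2) + gcd(26,1) = 1+1+1+2+2+1 = 8.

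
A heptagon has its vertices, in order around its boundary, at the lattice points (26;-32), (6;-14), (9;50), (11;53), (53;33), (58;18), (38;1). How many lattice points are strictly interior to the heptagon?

The shoelace formula gives twice the area as |(26·(-14) − 6·(-32)) + (6·50 − 9·(-14)) + (9·53 − 11·50) + (11·33 − 53·53) + (53·18 − 58·33) + (58·1 − 38·18) + (38·(-32) − 26·1)| = 5093, so the area is 5093/2.
The number of boundary lattice points is Σ gcd(|Δx|,|Δy|) = gcd(20,18) + gcd(3,64) + gcd(2,3) + gcd(42,20) + gcd(5,15) + gcd(20,17) + gcd(12,33) = 2+1+1+2+5+1+3 = 15.
By Pick's theorem A = I + B/2 − 1, so I = 5093/2 − 15/2 + 1 = 2540.

2540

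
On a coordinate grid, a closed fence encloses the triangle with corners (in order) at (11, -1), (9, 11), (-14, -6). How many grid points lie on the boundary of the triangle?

Along each edge there are gcd(|Δx|,|Δy|)+1 lattice points, so counting each shared vertex once the boundary has gcd(2,12) + gcd(23,17) + gcd(25,5) = 2+1+5 = 8.

8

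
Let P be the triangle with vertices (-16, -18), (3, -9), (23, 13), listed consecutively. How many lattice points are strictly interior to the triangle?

118

The shoelace formula gives twice the area as |[(-16)·(-9) − 3·(-18)] + [3·13 − 23·(-9)] + [23·(-18) − (-16)·13]| = 238, so the area is 119.
The number of boundary lattice points is Σ gcd(|Δx|,|Δy|) = gcd(19,9) + gcd(20,22) + gcd(39,31) = 1+2+1 = 4.
Pick's theorem gives I = A − B/2 + 1 = 119 − 4/2 + 1 = 118.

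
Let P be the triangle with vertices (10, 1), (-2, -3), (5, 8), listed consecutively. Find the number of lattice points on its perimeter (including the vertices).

The number of boundary lattice points is Σ gcd(|Δx|,|Δy|) = gcd(12,4) + gcd(7,11) + gcd(5,7) = 4+1+1 = 6.

6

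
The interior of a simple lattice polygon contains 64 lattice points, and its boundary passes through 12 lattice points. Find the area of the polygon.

69

By Pick's theorem, A = I + B/2 − 1 = 64 + 12/2 − 1 = 69.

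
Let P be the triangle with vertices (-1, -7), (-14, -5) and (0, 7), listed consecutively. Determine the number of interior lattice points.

By the shoelace formula, twice the signed area is |[(-1)·(-5) − (-14)·(-7)] + [(-14)·7 − 0·(-5)] + [0·(-7) − (-1)·7]| = 184, so the area is 92.
Summing gcd(|Δx|,|Δy|) over the edges gives the boundary count: gcd(13,2) + gcd(14,12) + gcd(1,14) = 1+2+1 = 4.
By Pick's theorem A = I + B/2 − 1, so I = 92 − 4/2 + 1 = 91.

91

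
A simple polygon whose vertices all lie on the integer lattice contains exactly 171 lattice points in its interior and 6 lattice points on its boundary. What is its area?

173

By Pick's theorem, A = I + B/2 − 1 = 171 + 6/2 − 1 = 173.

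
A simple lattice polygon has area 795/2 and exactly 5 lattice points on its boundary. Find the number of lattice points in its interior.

396

Pick's theorem A = I + B/2 − 1 rearranges to I = A − B/2 + 1 = 795/2 − 5/2 + 1 = 396.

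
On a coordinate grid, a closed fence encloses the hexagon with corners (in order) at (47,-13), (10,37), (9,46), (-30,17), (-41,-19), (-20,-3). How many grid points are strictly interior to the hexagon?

2468

Using the shoelace formula, 2A = |(47·37 − 10·(-13)) + (10·46 − 9·37) + (9·17 − (-30)·46) + ((-30)·(-19) − (-41)·17) + ((-41)·(-3) − (-20)·(-19)) + ((-20)·(-13) − 47·(-3))| = 4940, so the area is 2470.
The number of boundary lattice points is Σ gcd(|Δx|,|Δy|) = gcd(37,50) + gcd(1,9) + gcd(39,29) + gcd(11,36) + gcd(21,16) + gcd(67,10) = 1+1+1+1+1+1 = 6.
By Pick's theorem A = I + B/2 − 1, so I = 2470 − 6/2 + 1 = 2468.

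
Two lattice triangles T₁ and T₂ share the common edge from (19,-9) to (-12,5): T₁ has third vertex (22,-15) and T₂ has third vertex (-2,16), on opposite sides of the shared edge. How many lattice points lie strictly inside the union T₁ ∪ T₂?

The union is the simple quadrilateral with vertices (19,-9), (22,-15), (-12,5), (-2,16) in order.
Using the shoelace formula, 2A = |[19·(-15) − 22·(-9)] + [22·5 − (-12)·(-15)] + [(-12)·16 − (-2)·5] + [(-2)·(-9) − 19·16]| = 625, so the area is 312.5.
Summing gcd(|Δx|,|Δy|) over the edges gives the boundary count: gcd(3,6) + gcd(34,20) + gcd(10,11) + gcd(21,25) = 3+2+1+1 = 7.
By Pick's theorem I = A − B/2 + 1 = 312.5 − 7/2 + 1 = 310.

310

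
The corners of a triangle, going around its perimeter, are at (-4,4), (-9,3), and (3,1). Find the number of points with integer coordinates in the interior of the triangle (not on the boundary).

10

By the shoelace formula, twice the signed area is |((-4)·3 − (-9)·4) + ((-9)·1 − 3·3) + (3·4 − (-4)·1)| = 22, so the area is 11.
Along each edge there are gcd(|Δx|,|Δy|)+1 lattice points, so counting each shared vertex once the boundary has gcd(5,1) + gcd(12,2) + gcd(7,3) = 1+2+1 = 4.
By Pick's theorem A = I + B/2 − 1, so I = 11 − 4/2 + 1 = 10.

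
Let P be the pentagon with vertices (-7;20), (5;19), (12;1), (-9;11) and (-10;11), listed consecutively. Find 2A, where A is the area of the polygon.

427

Using the shoelace formula, 2A = |[(-7)·19 − 5·20] + [5·1 − 12·19] + [12·11 − (-9)·1] + [(-9)·11 − (-10)·11] + [(-10)·20 − (-7)·11]| = 427, so the area is 427/2.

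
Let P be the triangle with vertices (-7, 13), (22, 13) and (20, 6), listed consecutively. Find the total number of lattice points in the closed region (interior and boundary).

The shoelace formula gives twice the area as |[(-7)·13 − 22·13] + [22·6 − 20·13] + [20·13 − (-7)·6]| = 203, so the area is 203/2.
Along each edge there are gcd(|Δx|,|Δy|)+1 lattice points, so counting each shared vertex once the boundary has gcd(29,0) + gcd(2,7) + gcd(27,7) = 29+1+1 = 31.
Pick's theorem gives I = A − B/2 + 1 = 203/2 − 31/2 + 1 = 87, so the closed region contains I + B = 87 + 31 = 118 lattice points.

118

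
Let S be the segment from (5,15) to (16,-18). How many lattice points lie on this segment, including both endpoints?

12

The number of lattice points on a segment between lattice points is gcd(|Δx|,|Δy|) + 1 = gcd(11,33) + 1 = 11 + 1 = 12.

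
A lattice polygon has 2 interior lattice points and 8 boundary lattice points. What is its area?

5

Pick's theorem states A = I + B/2 − 1, so A = 2 + 8/2 − 1 = 5.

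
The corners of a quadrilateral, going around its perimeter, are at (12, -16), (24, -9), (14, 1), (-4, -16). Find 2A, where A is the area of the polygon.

462

The shoelace formula gives twice the area as |(12·(-9) − 24·(-16)) + (24·1 − 14·(-9)) + (14·(-16) − (-4)·1) + ((-4)·(-16) − 12·(-16))| = 462, so the area is 231.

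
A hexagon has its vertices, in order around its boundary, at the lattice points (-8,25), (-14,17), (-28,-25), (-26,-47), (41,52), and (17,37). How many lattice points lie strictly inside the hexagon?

1807

The shoelace formula gives twice the area as |[(-8)·17 − (-14)·25] + [(-14)·(-25) − (-28)·17] + [(-28)·(-47) − (-26)·(-25)] + [(-26)·52 − 41·(-47)] + [41·37 − 17·52] + [17·25 − (-8)·37]| = 3635, so the area is 1817.5.
Summing gcd(|Δx|,|Δy|) over the edges gives the boundary count: gcd(6,8) + gcd(14,42) + gcd(2,22) + gcd(67,99) + gcd(24,15) + gcd(25,12) = 2+14+2+1+3+1 = 23.
By Pick's theorem A = I + B/2 − 1, so I = 1817.5 − 23/2 + 1 = 1807.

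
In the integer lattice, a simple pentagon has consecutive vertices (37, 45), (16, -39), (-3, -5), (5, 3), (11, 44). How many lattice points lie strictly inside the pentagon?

The shoelace formula gives twice the area as |(37·(-39) − 16·45) + (16·(-5) − (-3)·(-39)) + ((-3)·3 − 5·(-5)) + (5·44 − 11·3) + (11·45 − 37·44)| = 3290, so the area is 1645.
The number of boundary lattice points is Σ gcd(|Δx|,|Δy|) = gcd(21,84) + gcd(19,34) + gcd(8,8) + gcd(6,41) + gcd(26,1) = 21+1+8+1+1 = 32.
Pick's theorem gives I = A − B/2 + 1 = 1645 − 32/2 + 1 = 1630.

1630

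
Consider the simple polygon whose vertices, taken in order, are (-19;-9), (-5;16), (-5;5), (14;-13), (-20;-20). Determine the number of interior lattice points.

The shoelace formula gives twice the area as |[(-19)·16 − (-5)·(-9)] + [(-5)·5 − (-5)·16] + [(-5)·(-13) − 14·5] + [14·(-20) − (-20)·(-13)] + [(-20)·(-9) − (-19)·(-20)]| = 1039, so the area is 1039/2.
The number of boundary lattice points is Σ gcd(|Δx|,|Δy|) = gcd(14,25) + gcd(0,11) + gcd(19,18) + gcd(34,7) + gcd(1,11) = 1+11+1+1+1 = 15.
By Pick's theorem A = I + B/2 − 1, so I = 1039/2 − 15/2 + 1 = 513.

513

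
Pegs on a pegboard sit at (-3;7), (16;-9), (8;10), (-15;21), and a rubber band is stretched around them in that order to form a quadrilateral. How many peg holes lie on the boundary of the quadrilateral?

5

Summing gcd(|Δx|,|Δy|) over the edges gives the boundary count: gcd(19,16) + gcd(8,19) + gcd(23,11) + gcd(12,14) = 1+1+1+2 = 5.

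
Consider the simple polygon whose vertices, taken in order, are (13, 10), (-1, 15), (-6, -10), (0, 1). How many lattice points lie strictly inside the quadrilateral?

140

The shoelace formula gives twice the area as |(13·15 − (-1)·10) + ((-1)·(-10) − (-6)·15) + ((-6)·1 − 0·(-10)) + (0·10 − 13·1)| = 286, so the area is 143.
The number of boundary lattice points is Σ gcd(|Δx|,|Δy|) = gcd(14,5) + gcd(5,25) + gcd(6,11) + gcd(13,9) = 1+5+1+1 = 8.
By Pick's theorem A = I + B/2 − 1, so I = 143 − 8/2 + 1 = 140.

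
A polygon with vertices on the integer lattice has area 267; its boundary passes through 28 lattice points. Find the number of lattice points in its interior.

254

Pick's theorem A = I + B/2 − 1 rearranges to I = A − B/2 + 1 = 267 − 28/2 + 1 = 254.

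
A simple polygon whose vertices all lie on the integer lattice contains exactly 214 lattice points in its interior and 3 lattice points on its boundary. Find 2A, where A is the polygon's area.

Pick's theorem states A = I + B/2 − 1, so A = 214 + 3/2 − 1 = 429/2.
Hence 2A = 429.

429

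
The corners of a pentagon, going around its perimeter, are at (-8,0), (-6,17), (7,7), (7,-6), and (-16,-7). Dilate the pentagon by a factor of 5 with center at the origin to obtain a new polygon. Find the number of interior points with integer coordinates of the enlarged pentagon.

By the shoelace formula, twice the signed area is |((-8)·17 − (-6)·0) + ((-6)·7 − 7·17) + (7·(-6) − 7·7) + (7·(-7) − (-16)·(-6)) + ((-16)·0 − (-8)·(-7))| = 589, so the area is 589/2.
Summing gcd(|Δx|,|Δy|) over the edges gives the boundary count: gcd(2,17) + gcd(13,10) + gcd(0,13) + gcd(23,1) + gcd(8,7) = 1+1+13+1+1 = 17.
Scaling by 5 multiplies the area by 5² = 25 (so the new area is 7362.5) and multiplies the boundary lattice-point count by 5, giving 85.
By Pick's theorem, the interior count of the dilated polygon is 7362.5 − 85/2 + 1 = 7321.

7321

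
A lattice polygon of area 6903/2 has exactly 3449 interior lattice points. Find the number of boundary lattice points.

Pick's theorem gives A = I + B/2 − 1, so B = 2(A − I + 1) = 2(6903/2 − 3449 + 1) = 7.

7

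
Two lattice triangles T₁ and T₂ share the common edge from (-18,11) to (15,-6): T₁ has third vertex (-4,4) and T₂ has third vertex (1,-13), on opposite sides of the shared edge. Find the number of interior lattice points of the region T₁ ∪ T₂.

231

The union is the simple quadrilateral with vertices (-18,11), (-4,4), (15,-6), (1,-13) in order.
By the shoelace formula, twice the signed area is |((-18)·4 − (-4)·11) + ((-4)·(-6) − 15·4) + (15·(-13) − 1·(-6)) + (1·11 − (-18)·(-13))| = 476, so the area is 238.
The number of boundary lattice points is Σ gcd(|Δx|,|Δy|) = gcd(14,7) + gcd(19,10) + gcd(14,7) + gcd(19,24) = 7+1+7+1 = 16.
By Pick's theorem I = A − B/2 + 1 = 238 − 16/2 + 1 = 231.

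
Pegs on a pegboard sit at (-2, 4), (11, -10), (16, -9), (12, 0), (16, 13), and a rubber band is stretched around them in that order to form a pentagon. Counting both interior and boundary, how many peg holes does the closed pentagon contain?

The shoelace formula gives twice the area as |[(-2)·(-10) − 11·4] + [11·(-9) − 16·(-10)] + [16·0 − 12·(-9)] + [12·13 − 16·0] + [16·4 − (-2)·13]| = 391, so the area is 195.5.
Summing gcd(|Δx|,|Δy|) over the edges gives the boundary count: gcd(13,14) + gcd(5,1) + gcd(4,9) + gcd(4,13) + gcd(18,9) = 1+1+1+1+9 = 13.
Pick's theorem gives I = A − B/2 + 1 = 195.5 − 13/2 + 1 = 190, so the closed region contains I + B = 190 + 13 = 203 lattice points.

203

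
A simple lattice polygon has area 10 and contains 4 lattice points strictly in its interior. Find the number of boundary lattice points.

14

Pick's theorem gives A = I + B/2 − 1, so B = 2(A − I + 1) = 2(10 − 4 + 1) = 14.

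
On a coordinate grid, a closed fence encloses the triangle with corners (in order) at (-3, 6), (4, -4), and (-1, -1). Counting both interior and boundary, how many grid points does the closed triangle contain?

17

The shoelace formula gives twice the area as |((-3)·(-4) − 4·6) + (4·(-1) − (-1)·(-4)) + ((-1)·6 − (-3)·(-1))| = 29, so the area is 29/2.
Along each edge there are gcd(|Δx|,|Δy|)+1 lattice points, so counting each shared vertex once the boundary has gcd(7,10) + gcd(5,3) + gcd(2,7) = 1+1+1 = 3.
Pick's theorem gives I = A − B/2 + 1 = 29/2 − 3/2 + 1 = 14, so the closed region contains I + B = 14 + 3 = 17 lattice points.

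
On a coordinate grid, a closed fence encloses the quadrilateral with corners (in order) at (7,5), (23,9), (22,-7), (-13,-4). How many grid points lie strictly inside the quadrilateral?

311

By the shoelace formula, twice the signed area is |(7·9 − 23·5) + (23·(-7) − 22·9) + (22·(-4) − (-13)·(-7)) + ((-13)·5 − 7·(-4))| = 627, so the area is 313.5.
The number of boundary lattice points is Σ gcd(|Δx|,|Δy|) = gcd(16,4) + gcd(1,16) + gcd(35,3) + gcd(20,9) = 4+1+1+1 = 7.
Pick's theorem gives I = A − B/2 + 1 = 313.5 − 7/2 + 1 = 311.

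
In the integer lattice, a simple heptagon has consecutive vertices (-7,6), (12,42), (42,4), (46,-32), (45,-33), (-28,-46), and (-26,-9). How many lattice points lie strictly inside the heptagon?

3918

By the shoelace formula, twice the signed area is |((-7)·42 − 12·6) + (12·4 − 42·42) + (42·(-32) − 46·4) + (46·(-33) − 45·(-32)) + (45·(-46) − (-28)·(-33)) + ((-28)·(-9) − (-26)·(-46)) + ((-26)·6 − (-7)·(-9))| = 7845, so the area is 7845/2.
The number of boundary lattice points is Σ gcd(|Δx|,|Δy|) = gcd(19,36) + gcd(30,38) + gcd(4,36) + gcd(1,1) + gcd(73,13) + gcd(2,37) + gcd(19,15) = 1+2+4+1+1+1+1 = 11.
By Pick's theorem A = I + B/2 − 1, so I = 7845/2 − 11/2 + 1 = 3918.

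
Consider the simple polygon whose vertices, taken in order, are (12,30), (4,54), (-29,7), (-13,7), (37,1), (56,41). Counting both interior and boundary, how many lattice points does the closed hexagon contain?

2214

Using the shoelace formula, 2A = |(12·54 − 4·30) + (4·7 − (-29)·54) + ((-29)·7 − (-13)·7) + ((-13)·1 − 37·7) + (37·41 − 56·1) + (56·30 − 12·41)| = 4387, so the area is 2193.5.
The number of boundary lattice points is Σ gcd(|Δx|,|Δy|) = gcd(8,24) + gcd(33,47) + gcd(16,0) + gcd(50,6) + gcd(19,40) + gcd(44,11) = 8+1+16+2+1+11 = 39.
Pick's theorem gives I = A − B/2 + 1 = 2193.5 − 39/2 + 1 = 2175, so the closed region contains I + B = 2175 + 39 = 2214 lattice points.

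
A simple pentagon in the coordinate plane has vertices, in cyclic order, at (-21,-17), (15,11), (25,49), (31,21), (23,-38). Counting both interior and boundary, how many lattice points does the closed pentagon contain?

By the shoelace formula, twice the signed area is |((-21)·11 − 15·(-17)) + (15·49 − 25·11) + (25·21 − 31·49) + (31·(-38) − 23·21) + (23·(-17) − (-21)·(-38))| = 3360, so the area is 1680.
Along each edge there are gcd(|Δx|,|Δy|)+1 lattice points, so counting each shared vertex once the boundary has gcd(36,28) + gcd(10,38) + gcd(6,28) + gcd(8,59) + gcd(44,21) = 4+2+2+1+1 = 10.
Pick's theorem gives I = A − B/2 + 1 = 1680 − 10/2 + 1 = 1676, so the closed region contains I + B = 1676 + 10 = 1686 lattice points.

1686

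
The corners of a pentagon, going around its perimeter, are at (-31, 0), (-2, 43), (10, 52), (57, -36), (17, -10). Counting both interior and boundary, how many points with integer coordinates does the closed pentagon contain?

Using the shoelace formula, 2A = |[(-31)·43 − (-2)·0] + [(-2)·52 − 10·43] + [10·(-36) − 57·52] + [57·(-10) − 17·(-36)] + [17·0 − (-31)·(-10)]| = 5459, so the area is 2729.5.
The number of boundary lattice points is Σ gcd(|Δx|,|Δy|) = gcd(29,43) + gcd(12,9) + gcd(47,88) + gcd(40,26) + gcd(48,10) = 1+3+1+2+2 = 9.
Pick's theorem gives I = A − B/2 + 1 = 2729.5 − 9/2 + 1 = 2726, so the closed region contains I + B = 2726 + 9 = 2735 lattice points.

2735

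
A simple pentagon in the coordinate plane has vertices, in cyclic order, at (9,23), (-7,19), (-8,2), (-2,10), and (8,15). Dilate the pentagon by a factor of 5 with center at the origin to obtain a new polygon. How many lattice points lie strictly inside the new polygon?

By the shoelace formula, twice the signed area is |(9·19 − (-7)·23) + ((-7)·2 − (-8)·19) + ((-8)·10 − (-2)·2) + ((-2)·15 − 8·10) + (8·23 − 9·15)| = 333, so the area is 166.5.
The number of boundary lattice points is Σ gcd(|Δx|,|Δy|) = gcd(16,4) + gcd(1,17) + gcd(6,8) + gcd(10,5) + gcd(1,8) = 4+1+2+5+1 = 13.
Scaling by 5 multiplies the area by 5² = 25 (so the new area is 4162.5) and multiplies the boundary lattice-point count by 5, giving 65.
By Pick's theorem, the interior count of the dilated polygon is 4162.5 − 65/2 + 1 = 4131.

4131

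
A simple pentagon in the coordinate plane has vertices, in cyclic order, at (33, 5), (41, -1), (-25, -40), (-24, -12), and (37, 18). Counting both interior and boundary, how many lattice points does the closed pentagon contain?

By the shoelace formula, twice the signed area is |[33·(-1) − 41·5] + [41·(-40) − (-25)·(-1)] + [(-25)·(-12) − (-24)·(-40)] + [(-24)·18 − 37·(-12)] + [37·5 − 33·18]| = 2960, so the area is 1480.
The number of boundary lattice points is Σ gcd(|Δx|,|Δy|) = gcd(8,6) + gcd(66,39) + gcd(1,28) + gcd(61,30) + gcd(4,13) = 2+3+1+1+1 = 8.
Pick's theorem gives I = A − B/2 + 1 = 1480 − 8/2 + 1 = 1477, so the closed region contains I + B = 1477 + 8 = 1485 lattice points.

1485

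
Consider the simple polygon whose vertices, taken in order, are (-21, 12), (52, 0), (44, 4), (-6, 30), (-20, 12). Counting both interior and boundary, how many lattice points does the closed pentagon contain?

740

The shoelace formula gives twice the area as |[(-21)·0 − 52·12] + [52·4 − 44·0] + [44·30 − (-6)·4] + [(-6)·12 − (-20)·30] + [(-20)·12 − (-21)·12]| = 1468, so the area is 734.
Summing gcd(|Δx|,|Δy|) over the edges gives the boundary count: gcd(73,12) + gcd(8,4) + gcd(50,26) + gcd(14,18) + gcd(1,0) = 1+4+2+2+1 = 10.
Pick's theorem gives I = A − B/2 + 1 = 734 − 10/2 + 1 = 730, so the closed region contains I + B = 730 + 10 = 740 lattice points.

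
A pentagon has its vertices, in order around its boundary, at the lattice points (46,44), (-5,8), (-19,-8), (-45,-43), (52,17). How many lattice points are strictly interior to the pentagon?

2103

The shoelace formula gives twice the area as |[46·8 − (-5)·44] + [(-5)·(-8) − (-19)·8] + [(-19)·(-43) − (-45)·(-8)] + [(-45)·17 − 52·(-43)] + [52·44 − 46·17]| = 4214, so the area is 2107.
Along each edge there are gcd(|Δx|,|Δy|)+1 lattice points, so counting each shared vertex once the boundary has gcd(51,36) + gcd(14,16) + gcd(26,35) + gcd(97,60) + gcd(6,27) = 3+2+1+1+3 = 10.
By Pick's theorem A = I + B/2 − 1, so I = 2107 − 10/2 + 1 = 2103.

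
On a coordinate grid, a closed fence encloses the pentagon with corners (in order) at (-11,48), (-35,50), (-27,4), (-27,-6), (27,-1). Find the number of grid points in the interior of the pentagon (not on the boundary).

The shoelace formula gives twice the area as |((-11)·50 − (-35)·48) + ((-35)·4 − (-27)·50) + ((-27)·(-6) − (-27)·4) + ((-27)·(-1) − 27·(-6)) + (27·48 − (-11)·(-1))| = 4084, so the area is 2042.
The number of boundary lattice points is Σ gcd(|Δx|,|Δy|) = gcd(24,2) + gcd(8,46) + gcd(0,10) + gcd(54,5) + gcd(38,49) = 2+2+10+1+1 = 16.
By Pick's theorem A = I + B/2 − 1, so I = 2042 − 16/2 + 1 = 2035.

2035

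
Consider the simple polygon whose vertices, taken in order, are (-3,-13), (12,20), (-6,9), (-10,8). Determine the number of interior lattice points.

Using the shoelace formula, 2A = |[(-3)·20 − 12·(-13)] + [12·9 − (-6)·20] + [(-6)·8 − (-10)·9] + [(-10)·(-13) − (-3)·8]| = 520, so the area is 260.
Summing gcd(|Δx|,|Δy|) over the edges gives the boundary count: gcd(15,33) + gcd(18,11) + gcd(4,1) + gcd(7,21) = 3+1+1+7 = 12.
Pick's theorem gives I = A − B/2 + 1 = 260 − 12/2 + 1 = 255.

255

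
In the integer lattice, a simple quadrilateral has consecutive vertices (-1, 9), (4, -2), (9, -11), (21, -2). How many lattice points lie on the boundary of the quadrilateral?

16

Summing gcd(|Δx|,|Δy|) over the edges gives the boundary count: gcd(5,11) + gcd(5,9) + gcd(12,9) + gcd(22,11) = 1+1+3+11 = 16.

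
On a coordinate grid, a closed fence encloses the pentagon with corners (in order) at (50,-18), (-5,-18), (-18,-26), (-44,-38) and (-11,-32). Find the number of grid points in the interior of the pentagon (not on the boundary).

542

The shoelace formula gives twice the area as |(50·(-18) − (-5)·(-18)) + ((-5)·(-26) − (-18)·(-18)) + ((-18)·(-38) − (-44)·(-26)) + ((-44)·(-32) − (-11)·(-38)) + ((-11)·(-18) − 50·(-32))| = 1144, so the area is 572.
Summing gcd(|Δx|,|Δy|) over the edges gives the boundary count: gcd(55,0) + gcd(13,8) + gcd(26,12) + gcd(33,6) + gcd(61,14) = 55+1+2+3+1 = 62.
By Pick's theorem A = I + B/2 − 1, so I = 572 − 62/2 + 1 = 542.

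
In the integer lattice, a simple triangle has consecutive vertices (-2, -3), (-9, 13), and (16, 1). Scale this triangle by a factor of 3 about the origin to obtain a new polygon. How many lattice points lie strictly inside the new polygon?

1417

By the shoelace formula, twice the signed area is |((-2)·13 − (-9)·(-3)) + ((-9)·1 − 16·13) + (16·(-3) − (-2)·1)| = 316, so the area is 158.
The number of boundary lattice points is Σ gcd(|Δx|,|Δy|) = gcd(7,16) + gcd(25,12) + gcd(18,4) = 1+1+2 = 4.
Scaling by 3 multiplies the area by 3² = 9 (so the new area is 1422) and multiplies the boundary lattice-point count by 3, giving 12.
By Pick's theorem, the interior count of the dilated polygon is 1422 − 12/2 + 1 = 1417.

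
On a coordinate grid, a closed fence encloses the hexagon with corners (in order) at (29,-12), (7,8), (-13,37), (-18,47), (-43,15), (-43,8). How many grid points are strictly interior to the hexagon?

The shoelace formula gives twice the area as |(29·8 − 7·(-12)) + (7·37 − (-13)·8) + ((-13)·47 − (-18)·37) + ((-18)·15 − (-43)·47) + ((-43)·8 − (-43)·15) + ((-43)·(-12) − 29·8)| = 3070, so the area is 1535.
Along each edge there are gcd(|Δx|,|Δy|)+1 lattice points, so counting each shared vertex once the boundary has gcd(22,20) + gcd(20,29) + gcd(5,10) + gcd(25,32) + gcd(0,7) + gcd(72,20) = 2+1+5+1+7+4 = 20.
By Pick's theorem A = I + B/2 − 1, so I = 1535 − 20/2 + 1 = 1526.

1526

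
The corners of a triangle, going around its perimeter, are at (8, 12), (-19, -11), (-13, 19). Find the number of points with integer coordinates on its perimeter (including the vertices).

14

Along each edge there are gcd(|Δx|,|Δy|)+1 lattice points, so counting each shared vertex once the boundary has gcd(27,23) + gcd(6,30) + gcd(21,7) = 1+6+7 = 14.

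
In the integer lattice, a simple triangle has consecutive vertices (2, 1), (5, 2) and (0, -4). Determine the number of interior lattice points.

The shoelace formula gives twice the area as |(2·2 − 5·1) + (5·(-4) − 0·2) + (0·1 − 2·(-4))| = 13, so the area is 13/2.
Along each edge there are gcd(|Δx|,|Δy|)+1 lattice points, so counting each shared vertex once the boundary has gcd(3,1) + gcd(5,6) + gcd(2,5) = 1+1+1 = 3.
By Pick's theorem A = I + B/2 − 1, so I = 13/2 − 3/2 + 1 = 6.

6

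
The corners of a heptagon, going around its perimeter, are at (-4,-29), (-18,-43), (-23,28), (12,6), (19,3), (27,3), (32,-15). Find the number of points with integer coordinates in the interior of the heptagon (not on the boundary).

The shoelace formula gives twice the area as |((-4)·(-43) − (-18)·(-29)) + ((-18)·28 − (-23)·(-43)) + ((-23)·6 − 12·28) + (12·3 − 19·6) + (19·3 − 27·3) + (27·(-15) − 32·3) + (32·(-29) − (-4)·(-15))| = 3908, so the area is 1954.
Summing gcd(|Δx|,|Δy|) over the edges gives the boundary count: gcd(14,14) + gcd(5,71) + gcd(35,22) + gcd(7,3) + gcd(8,0) + gcd(5,18) + gcd(36,14) = 14+1+1+1+8+1+2 = 28.
Pick's theorem gives I = A − B/2 + 1 = 1954 − 28/2 + 1 = 1941.

1941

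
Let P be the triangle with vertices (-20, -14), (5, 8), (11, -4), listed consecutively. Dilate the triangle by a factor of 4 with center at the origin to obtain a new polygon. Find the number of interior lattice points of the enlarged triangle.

3441

By the shoelace formula, twice the signed area is |[(-20)·8 − 5·(-14)] + [5·(-4) − 11·8] + [11·(-14) − (-20)·(-4)]| = 432, so the area is 216.
Summing gcd(|Δx|,|Δy|) over the edges gives the boundary count: gcd(25,22) + gcd(6,12) + gcd(31,10) = 1+6+1 = 8.
Scaling by 4 multiplies the area by 4² = 16 (so the new area is 3456) and multiplies the boundary lattice-point count by 4, giving 32.
By Pick's theorem, the interior count of the dilated polygon is 3456 − 32/2 + 1 = 3441.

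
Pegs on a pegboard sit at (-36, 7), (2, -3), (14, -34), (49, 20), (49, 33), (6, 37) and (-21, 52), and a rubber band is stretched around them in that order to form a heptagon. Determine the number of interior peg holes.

3523

The shoelace formula gives twice the area as |((-36)·(-3) − 2·7) + (2·(-34) − 14·(-3)) + (14·20 − 49·(-34)) + (49·33 − 49·20) + (49·37 − 6·33) + (6·52 − (-21)·37) + ((-21)·7 − (-36)·52)| = 7080, so the area is 3540.
Along each edge there are gcd(|Δx|,|Δy|)+1 lattice points, so counting each shared vertex once the boundary has gcd(38,10) + gcd(12,31) + gcd(35,54) + gcd(0,13) + gcd(43,4) + gcd(27,15) + gcd(15,45) = 2+1+1+13+1+3+15 = 36.
Pick's theorem gives I = A − B/2 + 1 = 3540 − 36/2 + 1 = 3523.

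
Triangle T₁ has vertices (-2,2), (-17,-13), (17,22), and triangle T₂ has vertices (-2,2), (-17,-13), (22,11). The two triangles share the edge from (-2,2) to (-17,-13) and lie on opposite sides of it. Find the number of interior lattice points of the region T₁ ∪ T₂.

The union is the simple quadrilateral with vertices (-2,2), (17,22), (-17,-13), (22,11) in order.
Using the shoelace formula, 2A = |[(-2)·22 − 17·2] + [17·(-13) − (-17)·22] + [(-17)·11 − 22·(-13)] + [22·2 − (-2)·11]| = 240, so the area is 120.
The number of boundary lattice points is Σ gcd(|Δx|,|Δy|) = gcd(19,20) + gcd(34,35) + gcd(39,24) + gcd(24,9) = 1+1+3+3 = 8.
By Pick's theorem I = A − B/2 + 1 = 120 − 8/2 + 1 = 117.

117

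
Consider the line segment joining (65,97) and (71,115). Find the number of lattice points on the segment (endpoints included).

7

The number of lattice points on a segment between lattice points is gcd(|Δx|,|Δy|) + 1 = gcd(6,18) + 1 = 6 + 1 = 7.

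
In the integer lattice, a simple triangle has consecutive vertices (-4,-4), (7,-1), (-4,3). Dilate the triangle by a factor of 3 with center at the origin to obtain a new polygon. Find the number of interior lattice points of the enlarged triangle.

334

The shoelace formula gives twice the area as |[(-4)·(-1) − 7·(-4)] + [7·3 − (-4)·(-1)] + [(-4)·(-4) − (-4)·3]| = 77, so the area is 38.5.
Summing gcd(|Δx|,|Δy|) over the edges gives the boundary count: gcd(11,3) + gcd(11,4) + gcd(0,7) = 1+1+7 = 9.
Scaling by 3 multiplies the area by 3² = 9 (so the new area is 693/2) and multiplies the boundary lattice-point count by 3, giving 27.
By Pick's theorem, the interior count of the dilated polygon is 693/2 − 27/2 + 1 = 334.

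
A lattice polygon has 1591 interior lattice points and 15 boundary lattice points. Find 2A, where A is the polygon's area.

Pick's theorem states A = I + B/2 − 1, so A = 1591 + 15/2 − 1 = 3195/2.
Hence 2A = 3195.

3195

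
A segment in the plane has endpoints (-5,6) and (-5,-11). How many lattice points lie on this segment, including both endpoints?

The number of lattice points on a segment between lattice points is gcd(|Δx|,|Δy|) + 1 = gcd(0,17) + 1 = 17 + 1 = 18.

18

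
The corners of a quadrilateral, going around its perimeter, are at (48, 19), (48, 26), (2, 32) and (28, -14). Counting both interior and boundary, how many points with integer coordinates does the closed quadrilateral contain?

1057

The shoelace formula gives twice the area as |(48·26 − 48·19) + (48·32 − 2·26) + (2·(-14) − 28·32) + (28·19 − 48·(-14))| = 2100, so the area is 1050.
Along each edge there are gcd(|Δx|,|Δy|)+1 lattice points, so counting each shared vertex once the boundary has gcd(0,7) + gcd(46,6) + gcd(26,46) + gcd(20,33) = 7+2+2+1 = 12.
Pick's theorem gives I = A − B/2 + 1 = 1050 − 12/2 + 1 = 1045, so the closed region contains I + B = 1045 + 12 = 1057 lattice points.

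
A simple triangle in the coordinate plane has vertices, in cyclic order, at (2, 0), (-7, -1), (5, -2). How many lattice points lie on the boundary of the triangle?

3

Summing gcd(|Δx|,|Δy|) over the edges gives the boundary count: gcd(9,1) + gcd(12,1) + gcd(3,2) = 1+1+1 = 3.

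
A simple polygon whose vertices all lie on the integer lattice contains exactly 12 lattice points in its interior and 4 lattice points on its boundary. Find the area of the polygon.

Pick's theorem states A = I + B/2 − 1, so A = 12 + 4/2 − 1 = 13.

13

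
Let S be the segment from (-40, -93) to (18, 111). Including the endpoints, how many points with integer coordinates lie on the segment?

The number of lattice points on a segment between lattice points is gcd(|Δx|,|Δy|) + 1 = gcd(58,204) + 1 = 2 + 1 = 3.

3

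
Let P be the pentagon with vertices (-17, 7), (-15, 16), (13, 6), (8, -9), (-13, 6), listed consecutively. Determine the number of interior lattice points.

Using the shoelace formula, 2A = |[(-17)·16 − (-15)·7] + [(-15)·6 − 13·16] + [13·(-9) − 8·6] + [8·6 − (-13)·(-9)] + [(-13)·7 − (-17)·6]| = 688, so the area is 344.
Along each edge there are gcd(|Δx|,|Δy|)+1 lattice points, so counting each shared vertex once the boundary has gcd(2,9) + gcd(28,10) + gcd(5,15) + gcd(21,15) + gcd(4,1) = 1+2+5+3+1 = 12.
Pick's theorem gives I = A − B/2 + 1 = 344 − 12/2 + 1 = 339.

339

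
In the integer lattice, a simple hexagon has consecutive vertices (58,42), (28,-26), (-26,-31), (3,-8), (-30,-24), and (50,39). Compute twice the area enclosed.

The shoelace formula gives twice the area as |[58·(-26) − 28·42] + [28·(-31) − (-26)·(-26)] + [(-26)·(-8) − 3·(-31)] + [3·(-24) − (-30)·(-8)] + [(-30)·39 − 50·(-24)] + [50·42 − 58·39]| = 4371, so the area is 2185.5.

4371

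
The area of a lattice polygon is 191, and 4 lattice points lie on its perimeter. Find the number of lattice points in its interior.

From Pick's theorem, I = A − B/2 + 1 = 191 − 4/2 + 1 = 190.

190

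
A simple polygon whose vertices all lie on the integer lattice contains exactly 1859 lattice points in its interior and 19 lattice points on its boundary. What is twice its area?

3735

Pick's theorem states A = I + B/2 − 1, so A = 1859 + 19/2 − 1 = 3735/2.
Hence 2A = 3735.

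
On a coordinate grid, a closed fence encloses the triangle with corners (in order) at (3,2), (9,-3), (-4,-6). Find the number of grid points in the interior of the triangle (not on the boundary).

41

Using the shoelace formula, 2A = |[3·(-3) − 9·2] + [9·(-6) − (-4)·(-3)] + [(-4)·2 − 3·(-6)]| = 83, so the area is 83/2.
The number of boundary lattice points is Σ gcd(|Δx|,|Δy|) = gcd(6,5) + gcd(13,3) + gcd(7,8) = 1+1+1 = 3.
Pick's theorem gives I = A − B/2 + 1 = 83/2 − 3/2 + 1 = 41.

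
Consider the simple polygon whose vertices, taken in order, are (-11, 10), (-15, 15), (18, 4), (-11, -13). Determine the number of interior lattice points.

377

The shoelace formula gives twice the area as |[(-11)·15 − (-15)·10] + [(-15)·4 − 18·15] + [18·(-13) − (-11)·4] + [(-11)·10 − (-11)·(-13)]| = 788, so the area is 394.
Summing gcd(|Δx|,|Δy|) over the edges gives the boundary count: gcd(4,5) + gcd(33,11) + gcd(29,17) + gcd(0,23) = 1+11+1+23 = 36.
By Pick's theorem A = I + B/2 − 1, so I = 394 − 36/2 + 1 = 377.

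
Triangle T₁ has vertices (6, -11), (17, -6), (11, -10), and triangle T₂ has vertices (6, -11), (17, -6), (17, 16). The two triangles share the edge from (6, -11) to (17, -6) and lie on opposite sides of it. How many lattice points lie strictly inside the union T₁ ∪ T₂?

The union is the simple quadrilateral with vertices (6, -11), (11, -10), (17, -6), (17, 16) in order.
Using the shoelace formula, 2A = |[6·(-10) − 11·(-11)] + [11·(-6) − 17·(-10)] + [17·16 − 17·(-6)] + [17·(-11) − 6·16]| = 256, so the area is 128.
Along each edge there are gcd(|Δx|,|Δy|)+1 lattice points, so counting each shared vertex once the boundary has gcd(5,1) + gcd(6,4) + gcd(0,22) + gcd(11,27) = 1+2+22+1 = 26.
By Pick's theorem I = A − B/2 + 1 = 128 − 26/2 + 1 = 116.

116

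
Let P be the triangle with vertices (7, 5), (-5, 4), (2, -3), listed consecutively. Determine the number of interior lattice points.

42

The shoelace formula gives twice the area as |(7·4 − (-5)·5) + ((-5)·(-3) − 2·4) + (2·5 − 7·(-3))| = 91, so the area is 91/2.
Along each edge there are gcd(|Δx|,|Δy|)+1 lattice points, so counting each shared vertex once the boundary has gcd(12,1) + gcd(7,7) + gcd(5,8) = 1+7+1 = 9.
By Pick's theorem A = I + B/2 − 1, so I = 91/2 − 9/2 + 1 = 42.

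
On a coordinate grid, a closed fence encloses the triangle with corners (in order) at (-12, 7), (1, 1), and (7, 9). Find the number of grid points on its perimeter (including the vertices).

4

Summing gcd(|Δx|,|Δy|) over the edges gives the boundary count: gcd(13,6) + gcd(6,8) + gcd(19,2) = 1+2+1 = 4.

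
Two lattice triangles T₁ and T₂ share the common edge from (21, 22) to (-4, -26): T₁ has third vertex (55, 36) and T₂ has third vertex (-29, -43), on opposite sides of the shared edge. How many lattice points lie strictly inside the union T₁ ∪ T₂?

The union is the simple quadrilateral with vertices (21, 22), (55, 36), (-4, -26), (-29, -43) in order.
The shoelace formula gives twice the area as |[21·36 − 55·22] + [55·(-26) − (-4)·36] + [(-4)·(-43) − (-29)·(-26)] + [(-29)·22 − 21·(-43)]| = 2057, so the area is 1028.5.
Summing gcd(|Δx|,|Δy|) over the edges gives the boundary count: gcd(34,14) + gcd(59,62) + gcd(25,17) + gcd(50,65) = 2+1+1+5 = 9.
By Pick's theorem I = A − B/2 + 1 = 1028.5 − 9/2 + 1 = 1025.

1025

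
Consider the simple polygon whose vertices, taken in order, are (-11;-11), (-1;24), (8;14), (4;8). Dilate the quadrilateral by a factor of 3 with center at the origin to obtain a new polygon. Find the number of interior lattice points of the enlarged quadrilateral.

1918

The shoelace formula gives twice the area as |((-11)·24 − (-1)·(-11)) + ((-1)·14 − 8·24) + (8·8 − 4·14) + (4·(-11) − (-11)·8)| = 429, so the area is 214.5.
The number of boundary lattice points is Σ gcd(|Δx|,|Δy|) = gcd(10,35) + gcd(9,10) + gcd(4,6) + gcd(15,19) = 5+1+2+1 = 9.
Scaling by 3 multiplies the area by 3² = 9 (so the new area is 1930.5) and multiplies the boundary lattice-point count by 3, giving 27.
By Pick's theorem, the interior count of the dilated polygon is 1930.5 − 27/2 + 1 = 1918.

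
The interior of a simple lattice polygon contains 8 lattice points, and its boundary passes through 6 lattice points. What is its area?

Pick's theorem states A = I + B/2 − 1, so A = 8 + 6/2 − 1 = 10.

10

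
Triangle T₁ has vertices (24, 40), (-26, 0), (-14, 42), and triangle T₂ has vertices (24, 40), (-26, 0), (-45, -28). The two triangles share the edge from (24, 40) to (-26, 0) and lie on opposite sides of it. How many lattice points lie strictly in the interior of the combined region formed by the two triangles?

The union is the simple quadrilateral with vertices (24, 40), (-14, 42), (-26, 0), (-45, -28) in order.
By the shoelace formula, twice the signed area is |(24·42 − (-14)·40) + ((-14)·0 − (-26)·42) + ((-26)·(-28) − (-45)·0) + ((-45)·40 − 24·(-28))| = 2260, so the area is 1130.
The number of boundary lattice points is Σ gcd(|Δx|,|Δy|) = gcd(38,2) + gcd(12,42) + gcd(19,28) + gcd(69,68) = 2+6+1+1 = 10.
By Pick's theorem I = A − B/2 + 1 = 1130 − 10/2 + 1 = 1126.

1126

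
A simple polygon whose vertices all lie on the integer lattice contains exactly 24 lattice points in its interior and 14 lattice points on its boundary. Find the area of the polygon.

Pick's theorem states A = I + B/2 − 1, so A = 24 + 14/2 − 1 = 30.

30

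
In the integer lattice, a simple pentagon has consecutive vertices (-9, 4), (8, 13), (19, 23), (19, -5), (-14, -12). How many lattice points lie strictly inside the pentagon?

Using the shoelace formula, 2A = |((-9)·13 − 8·4) + (8·23 − 19·13) + (19·(-5) − 19·23) + (19·(-12) − (-14)·(-5)) + ((-14)·4 − (-9)·(-12))| = 1206, so the area is 603.
The number of boundary lattice points is Σ gcd(|Δx|,|Δy|) = gcd(17,9) + gcd(11,10) + gcd(0,28) + gcd(33,7) + gcd(5,16) = 1+1+28+1+1 = 32.
By Pick's theorem A = I + B/2 − 1, so I = 603 − 32/2 + 1 = 588.

588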